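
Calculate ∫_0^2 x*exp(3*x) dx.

Integrate by parts once (u = x, dv = exp(3*x) dx).
An antiderivative is F(x) = (3*x - 1)*exp(3*x)/9.
Then F(2) - F(0) = (5*exp(6)/9) - (-1/9) = 1/9 + 5*exp(6)/9.

1/9 + 5*exp(6)/9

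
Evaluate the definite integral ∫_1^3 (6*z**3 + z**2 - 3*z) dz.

350/3

By the power rule, an antiderivative is F(z) = 3*z**4/2 + z**3/3 - 3*z**2/2.
Then F(3) - F(1) = (117) - (1/3) = 350/3.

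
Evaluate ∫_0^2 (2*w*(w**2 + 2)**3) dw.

Let u = w**2 + 2, so du = 2*w dw. When w = 0, u = 2; when w = 2, u = 6.
The integral becomes ∫ u**3 du from 2 to 6, with antiderivative u**4/4.
Back in w: F(w) = (w**2 + 2)**4/4.
Then F(2) - F(0) = (324) - (4) = 320.

320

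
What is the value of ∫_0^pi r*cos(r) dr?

Integrate by parts once (u = r, dv = cos(r) dr).
An antiderivative is F(r) = r*sin(r) + cos(r).
Then F(pi) - F(0) = (-1) - (1) = -2.

-2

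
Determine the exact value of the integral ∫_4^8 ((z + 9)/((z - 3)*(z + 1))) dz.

Factor the denominator: z**2 - 2*z - 3 = (z + 1)(z - 3).
Partial fractions: (z + 9)/((z - 3)*(z + 1)) = -2/(z + 1) + 3/(z - 3).
An antiderivative is F(z) = 3*log(z - 3) - 2*log(z + 1).
Then F(8) - F(4) = (-4*log(3) + 3*log(5)) - (-log(25)) = -4*log(3) + 5*log(5).

-4*log(3) + 5*log(5)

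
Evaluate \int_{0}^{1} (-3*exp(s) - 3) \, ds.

An antiderivative is F(s) = -3*s - 3*exp(s).
Then F(1) - F(0) = (-3*E - 3) - (-3) = -3*E.

-3*E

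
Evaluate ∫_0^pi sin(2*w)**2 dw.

pi/2

Use the identity sin^2(2*w) = (1 - cos(4*w))/2.
An antiderivative is F(w) = w/2 - sin(4*w)/8.
Then F(pi) - F(0) = (pi/2) - (0) = pi/2.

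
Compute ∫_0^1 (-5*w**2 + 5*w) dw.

By the power rule, an antiderivative is F(w) = -5*w**3/3 + 5*w**2/2.
Then F(1) - F(0) = (5/6) - (0) = 5/6.

5/6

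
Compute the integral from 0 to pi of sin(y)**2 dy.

pi/2

Use the identity sin^2(y) = (1 - cos(2*y))/2.
An antiderivative is F(y) = y/2 - sin(2*y)/4.
Then F(pi) - F(0) = (pi/2) - (0) = pi/2.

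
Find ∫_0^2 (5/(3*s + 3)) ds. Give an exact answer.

5*log(3)/3

An antiderivative is F(s) = 5*log(3*s + 3)/3.
Then F(2) - F(0) = (10*log(3)/3) - (5*log(3)/3) = 5*log(3)/3.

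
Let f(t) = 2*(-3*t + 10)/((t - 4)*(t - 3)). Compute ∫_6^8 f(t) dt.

-2*log(5) - 4*log(2) + 2*log(3)

Factor the denominator: t**2 - 7*t + 12 = (t - 3)(t - 4).
Partial fractions: 2*(-3*t + 10)/((t - 4)*(t - 3)) = -2/(t - 3) - 4/(t - 4).
An antiderivative is F(t) = -4*log(t - 4) - 2*log(t - 3).
Then F(8) - F(6) = (-8*log(2) - 2*log(5)) - (-4*log(2) - 2*log(3)) = -2*log(5) - 4*log(2) + 2*log(3).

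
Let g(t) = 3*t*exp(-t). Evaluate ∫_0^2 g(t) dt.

Integrate by parts once (u = t, dv = 3*exp(-t) dt).
An antiderivative is F(t) = (-3*t - 3)*exp(-t).
Then F(2) - F(0) = (-9*exp(-2)) - (-3) = 3 - 9*exp(-2).

3 - 9*exp(-2)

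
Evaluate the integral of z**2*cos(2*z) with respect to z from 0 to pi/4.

Integrate by parts twice (u = z^2, dv = cos(2*z) dz).
An antiderivative is F(z) = z**2*sin(2*z)/2 + z*cos(2*z)/2 - sin(2*z)/4.
Then F(pi/4) - F(0) = (-1/4 + pi**2/32) - (0) = -1/4 + pi**2/32.

-1/4 + pi**2/32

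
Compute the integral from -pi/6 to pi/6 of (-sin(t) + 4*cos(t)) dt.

An antiderivative is F(t) = 4*sin(t) + cos(t).
Then F(pi/6) - F(-pi/6) = (sqrt(3)/2 + 2) - (-2 + sqrt(3)/2) = 4.

4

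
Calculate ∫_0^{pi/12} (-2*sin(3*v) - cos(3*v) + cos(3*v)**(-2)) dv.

An antiderivative is F(v) = -sin(3*v)/3 + 2*cos(3*v)/3 + tan(3*v)/3.
Then F(pi/12) - F(0) = (sqrt(2)/6 + 1/3) - (2/3) = -1/3 + sqrt(2)/6.

-1/3 + sqrt(2)/6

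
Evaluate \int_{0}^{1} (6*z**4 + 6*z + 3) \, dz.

By the power rule, an antiderivative is F(z) = 6*z**5/5 + 3*z**2 + 3*z.
Then F(1) - F(0) = (36/5) - (0) = 36/5.

36/5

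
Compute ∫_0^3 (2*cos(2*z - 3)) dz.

Let u = 2*z - 3, so du = 2 dz. When z = 0, u = -3; when z = 3, u = 3.
The integral becomes ∫ cos(u) du from -3 to 3, with antiderivative sin(u).
Back in z: F(z) = sin(2*z - 3).
Then F(3) - F(0) = (sin(3)) - (-sin(3)) = 2*sin(3).

2*sin(3)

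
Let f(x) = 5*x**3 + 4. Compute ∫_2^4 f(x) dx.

308

By the power rule, an antiderivative is F(x) = 5*x**4/4 + 4*x.
Then F(4) - F(2) = (336) - (28) = 308.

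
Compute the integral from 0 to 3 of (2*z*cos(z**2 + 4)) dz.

sin(13) - sin(4)

Let u = z**2 + 4, so du = 2*z dz. When z = 0, u = 4; when z = 3, u = 13.
The integral becomes ∫ cos(u) du from 4 to 13, with antiderivative sin(u).
Back in z: F(z) = sin(z**2 + 4).
Then F(3) - F(0) = (sin(13)) - (sin(4)) = sin(13) - sin(4).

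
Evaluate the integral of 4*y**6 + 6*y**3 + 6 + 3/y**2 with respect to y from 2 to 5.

By the power rule, an antiderivative is F(y) = 4*y**7/7 + 3*y**4/2 + 6*y - 3/y.
Then F(5) - F(2) = (3192683/70) - (1507/14) = 1592574/35.

1592574/35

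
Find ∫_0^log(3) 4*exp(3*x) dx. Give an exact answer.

104/3

Let u = exp(x), so du = exp(x) dx. When x = 0, u = 1; when x = log(3), u = 3.
The integral becomes 4·∫ u**2 du from 1 to 3, with antiderivative 4*u**3/3.
Back in x: F(x) = 4*exp(3*x)/3.
Then F(log(3)) - F(0) = (36) - (4/3) = 104/3.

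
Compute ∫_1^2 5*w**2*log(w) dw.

-35/9 + 40*log(2)/3

Integrate by parts once (u = ln w, dv = 5*w**2 dw).
An antiderivative is F(w) = 5*w**3*(3*log(w) - 1)/9.
Then F(2) - F(1) = (-40/9 + 40*log(2)/3) - (-5/9) = -35/9 + 40*log(2)/3.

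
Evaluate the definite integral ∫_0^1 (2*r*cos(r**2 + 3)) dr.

Let u = r**2 + 3, so du = 2*r dr. When r = 0, u = 3; when r = 1, u = 4.
The integral becomes ∫ cos(u) du from 3 to 4, with antiderivative sin(u).
Back in r: F(r) = sin(r**2 + 3).
Then F(1) - F(0) = (sin(4)) - (sin(3)) = sin(4) - sin(3).

sin(4) - sin(3)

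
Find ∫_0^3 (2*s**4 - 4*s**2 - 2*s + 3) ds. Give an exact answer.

By the power rule, an antiderivative is F(s) = 2*s**5/5 - 4*s**3/3 - s**2 + 3*s.
Then F(3) - F(0) = (306/5) - (0) = 306/5.

306/5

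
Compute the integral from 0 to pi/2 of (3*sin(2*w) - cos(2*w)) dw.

An antiderivative is F(w) = -sin(2*w)/2 - 3*cos(2*w)/2.
Then F(pi/2) - F(0) = (3/2) - (-3/2) = 3.

3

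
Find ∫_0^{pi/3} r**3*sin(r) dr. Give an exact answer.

-3*sqrt(3) - pi**3/54 + sqrt(3)*pi**2/6 + pi

Integrate by parts 3 times (u = r^3, dv = sin(r) dr).
An antiderivative is F(r) = -r**3*cos(r) + 3*r**2*sin(r) + 6*r*cos(r) - 6*sin(r).
Then F(pi/3) - F(0) = (-3*sqrt(3) - pi**3/54 + sqrt(3)*pi**2/6 + pi) - (0) = -3*sqrt(3) - pi**3/54 + sqrt(3)*pi**2/6 + pi.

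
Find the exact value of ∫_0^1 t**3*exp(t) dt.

6 - 2*E

Integrate by parts 3 times (u = t^3, dv = exp(t) dt).
An antiderivative is F(t) = (t**3 - 3*t**2 + 6*t - 6)*exp(t).
Then F(1) - F(0) = (-2*E) - (-6) = 6 - 2*E.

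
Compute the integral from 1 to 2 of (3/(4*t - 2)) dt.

3*log(3)/4

An antiderivative is F(t) = 3*log(4*t - 2)/4.
Then F(2) - F(1) = (3*log(6)/4) - (3*log(2)/4) = 3*log(3)/4.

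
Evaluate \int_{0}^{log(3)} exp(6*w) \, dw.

Let u = exp(w), so du = exp(w) dw. When w = 0, u = 1; when w = log(3), u = 3.
The integral becomes ∫ u**5 du from 1 to 3, with antiderivative u**6/6.
Back in w: F(w) = exp(6*w)/6.
Then F(log(3)) - F(0) = (243/2) - (1/6) = 364/3.

364/3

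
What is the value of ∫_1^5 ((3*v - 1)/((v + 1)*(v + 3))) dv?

Factor the denominator: v**2 + 4*v + 3 = (v + 3)(v + 1).
Partial fractions: (3*v - 1)/((v + 1)*(v + 3)) = 5/(v + 3) - 2/(v + 1).
An antiderivative is F(v) = -2*log(v + 1) + 5*log(v + 3).
Then F(5) - F(1) = (-2*log(3) + 13*log(2)) - (8*log(2)) = log(32/9).

log(32/9)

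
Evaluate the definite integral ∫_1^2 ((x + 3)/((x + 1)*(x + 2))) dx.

log(27/16)

Factor the denominator: x**2 + 3*x + 2 = (x + 2)(x + 1).
Partial fractions: (x + 3)/((x + 1)*(x + 2)) = -1/(x + 2) + 2/(x + 1).
An antiderivative is F(x) = 2*log(x + 1) - log(x + 2).
Then F(2) - F(1) = (log(9/4)) - (log(4/3)) = log(27/16).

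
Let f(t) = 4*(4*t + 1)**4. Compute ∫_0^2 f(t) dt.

Let u = 4*t + 1, so du = 4 dt. When t = 0, u = 1; when t = 2, u = 9.
The integral becomes ∫ u**4 du from 1 to 9, with antiderivative u**5/5.
Back in t: F(t) = (4*t + 1)**5/5.
Then F(2) - F(0) = (59049/5) - (1/5) = 59048/5.

59048/5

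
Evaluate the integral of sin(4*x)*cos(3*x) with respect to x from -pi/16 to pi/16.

0

Use the identity sin(4*x)cos(3*x) = [sin(7*x) + sin(x)]/2.
An antiderivative is F(x) = -cos(x)/2 - cos(7*x)/14.
Then F(pi/16) - F(-pi/16) = (-cos(pi/16)/2 - sin(pi/16)/14) - (-cos(pi/16)/2 - sin(pi/16)/14) = 0.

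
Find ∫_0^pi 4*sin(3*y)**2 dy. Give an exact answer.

Use the identity sin^2(3*y) = (1 - cos(6*y))/2.
An antiderivative is F(y) = 2*y - sin(6*y)/3.
Then F(pi) - F(0) = (2*pi) - (0) = 2*pi.

2*pi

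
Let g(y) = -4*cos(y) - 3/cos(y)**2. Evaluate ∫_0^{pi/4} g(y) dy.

An antiderivative is F(y) = -4*sin(y) - 3*tan(y).
Then F(pi/4) - F(0) = (-3 - 2*sqrt(2)) - (0) = -3 - 2*sqrt(2).

-3 - 2*sqrt(2)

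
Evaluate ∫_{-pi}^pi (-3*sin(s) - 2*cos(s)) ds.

0

An antiderivative is F(s) = -2*sin(s) + 3*cos(s).
Then F(pi) - F(-pi) = (-3) - (-3) = 0.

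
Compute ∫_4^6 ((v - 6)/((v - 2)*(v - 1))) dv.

-5*log(3) - 4*log(2) + 5*log(5)

Factor the denominator: v**2 - 3*v + 2 = (v - 1)(v - 2).
Partial fractions: (v - 6)/((v - 2)*(v - 1)) = 5/(v - 1) - 4/(v - 2).
An antiderivative is F(v) = -4*log(v - 2) + 5*log(v - 1).
Then F(6) - F(4) = (-8*log(2) + 5*log(5)) - (-4*log(2) + 5*log(3)) = -5*log(3) - 4*log(2) + 5*log(5).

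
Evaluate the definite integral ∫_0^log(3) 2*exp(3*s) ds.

Let u = exp(s), so du = exp(s) ds. When s = 0, u = 1; when s = log(3), u = 3.
The integral becomes 2·∫ u**2 du from 1 to 3, with antiderivative 2*u**3/3.
Back in s: F(s) = 2*exp(3*s)/3.
Then F(log(3)) - F(0) = (18) - (2/3) = 52/3.

52/3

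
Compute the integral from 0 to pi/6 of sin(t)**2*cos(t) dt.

1/24

Let u = sin(t), so du = cos(t) dt. When t = 0, u = 0; when t = pi/6, u = 1/2.
The integral becomes ∫ u**2 du from 0 to 1/2, with antiderivative u**3/3.
Back in t: F(t) = sin(t)**3/3.
Then F(pi/6) - F(0) = (1/24) - (0) = 1/24.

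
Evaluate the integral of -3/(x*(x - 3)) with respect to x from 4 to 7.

log(7/16)

Factor the denominator: x**2 - 3*x = x(x - 3).
Partial fractions: -3/(x*(x - 3)) = 1/x - 1/(x - 3).
An antiderivative is F(x) = log(x) - log(x - 3).
Then F(7) - F(4) = (log(7/4)) - (log(4)) = log(7/16).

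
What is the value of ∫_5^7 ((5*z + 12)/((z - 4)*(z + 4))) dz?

Factor the denominator: z**2 - 16 = (z + 4)(z - 4).
Partial fractions: (5*z + 12)/((z - 4)*(z + 4)) = 1/(z + 4) + 4/(z - 4).
An antiderivative is F(z) = 4*log(z - 4) + log(z + 4).
Then F(7) - F(5) = (log(11) + 4*log(3)) - (log(9)) = log(99).

log(99)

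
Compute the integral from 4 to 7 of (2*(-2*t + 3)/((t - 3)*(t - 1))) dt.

Factor the denominator: t**2 - 4*t + 3 = (t - 1)(t - 3).
Partial fractions: 2*(-2*t + 3)/((t - 3)*(t - 1)) = -1/(t - 1) - 3/(t - 3).
An antiderivative is F(t) = -3*log(t - 3) - log(t - 1).
Then F(7) - F(4) = (-7*log(2) - log(3)) - (-log(3)) = -7*log(2).

-7*log(2)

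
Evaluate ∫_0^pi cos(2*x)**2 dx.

Use the identity cos^2(2*x) = (1 + cos(4*x))/2.
An antiderivative is F(x) = x/2 + sin(4*x)/8.
Then F(pi) - F(0) = (pi/2) - (0) = pi/2.

pi/2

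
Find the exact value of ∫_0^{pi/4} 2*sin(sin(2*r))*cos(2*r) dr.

Let u = sin(2*r), so du = 2*cos(2*r) dr. When r = 0, u = 0; when r = pi/4, u = 1.
The integral becomes ∫ sin(u) du from 0 to 1, with antiderivative -cos(u).
Back in r: F(r) = -cos(sin(2*r)).
Then F(pi/4) - F(0) = (-cos(1)) - (-1) = 1 - cos(1).

1 - cos(1)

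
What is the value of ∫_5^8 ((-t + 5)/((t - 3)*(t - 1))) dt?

Factor the denominator: t**2 - 4*t + 3 = (t - 1)(t - 3).
Partial fractions: (-t + 5)/((t - 3)*(t - 1)) = -2/(t - 1) + 1/(t - 3).
An antiderivative is F(t) = log(t - 3) - 2*log(t - 1).
Then F(8) - F(5) = (log(5/49)) - (-log(8)) = log(40/49).

log(40/49)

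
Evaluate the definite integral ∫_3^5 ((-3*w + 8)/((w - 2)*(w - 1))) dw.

Factor the denominator: w**2 - 3*w + 2 = (w - 1)(w - 2).
Partial fractions: (-3*w + 8)/((w - 2)*(w - 1)) = -5/(w - 1) + 2/(w - 2).
An antiderivative is F(w) = 2*log(w - 2) - 5*log(w - 1).
Then F(5) - F(3) = (-10*log(2) + 2*log(3)) - (-log(32)) = log(9/32).

log(9/32)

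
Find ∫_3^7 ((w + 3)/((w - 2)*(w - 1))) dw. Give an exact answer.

-4*log(3) + 5*log(5)

Factor the denominator: w**2 - 3*w + 2 = (w - 1)(w - 2).
Partial fractions: (w + 3)/((w - 2)*(w - 1)) = -4/(w - 1) + 5/(w - 2).
An antiderivative is F(w) = 5*log(w - 2) - 4*log(w - 1).
Then F(7) - F(3) = (-4*log(3) - 4*log(2) + 5*log(5)) - (-log(16)) = -4*log(3) + 5*log(5).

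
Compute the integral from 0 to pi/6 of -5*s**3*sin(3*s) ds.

Integrate by parts 3 times (u = s^3, dv = -5*sin(3*s) ds).
An antiderivative is F(s) = 5*s**3*cos(3*s)/3 - 5*s**2*sin(3*s)/3 - 10*s*cos(3*s)/9 + 10*sin(3*s)/27.
Then F(pi/6) - F(0) = (10/27 - 5*pi**2/108) - (0) = 10/27 - 5*pi**2/108.

10/27 - 5*pi**2/108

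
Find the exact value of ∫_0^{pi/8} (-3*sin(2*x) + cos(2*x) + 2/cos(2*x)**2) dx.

-1/2 + sqrt(2)

An antiderivative is F(x) = sin(2*x)/2 + 3*cos(2*x)/2 + tan(2*x).
Then F(pi/8) - F(0) = (1 + sqrt(2)) - (3/2) = -1/2 + sqrt(2).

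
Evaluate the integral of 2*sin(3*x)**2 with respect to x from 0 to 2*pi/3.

2*pi/3

Use the identity sin^2(3*x) = (1 - cos(6*x))/2.
An antiderivative is F(x) = x - sin(6*x)/6.
Then F(2*pi/3) - F(0) = (2*pi/3) - (0) = 2*pi/3.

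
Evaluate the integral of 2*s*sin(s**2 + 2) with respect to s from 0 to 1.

cos(2) - cos(3)

Let u = s**2 + 2, so du = 2*s ds. When s = 0, u = 2; when s = 1, u = 3.
The integral becomes ∫ sin(u) du from 2 to 3, with antiderivative -cos(u).
Back in s: F(s) = -cos(s**2 + 2).
Then F(1) - F(0) = (-cos(3)) - (-cos(2)) = cos(2) - cos(3).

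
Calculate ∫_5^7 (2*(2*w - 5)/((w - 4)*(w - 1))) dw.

log(81/4)

Factor the denominator: w**2 - 5*w + 4 = (w - 1)(w - 4).
Partial fractions: 2*(2*w - 5)/((w - 4)*(w - 1)) = 2/(w - 1) + 2/(w - 4).
An antiderivative is F(w) = 2*log(w - 4) + 2*log(w - 1).
Then F(7) - F(5) = (2*log(2) + 4*log(3)) - (log(16)) = log(81/4).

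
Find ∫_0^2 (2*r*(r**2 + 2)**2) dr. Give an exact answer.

208/3

Let u = r**2 + 2, so du = 2*r dr. When r = 0, u = 2; when r = 2, u = 6.
The integral becomes ∫ u**2 du from 2 to 6, with antiderivative u**3/3.
Back in r: F(r) = (r**2 + 2)**3/3.
Then F(2) - F(0) = (72) - (8/3) = 208/3.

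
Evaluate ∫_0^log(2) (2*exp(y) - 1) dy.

2 - log(2)

An antiderivative is F(y) = -y + 2*exp(y).
Then F(log(2)) - F(0) = (4 - log(2)) - (2) = 2 - log(2).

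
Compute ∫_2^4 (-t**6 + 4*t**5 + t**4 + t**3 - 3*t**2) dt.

19884/35

By the power rule, an antiderivative is F(t) = -t**7/7 + 2*t**6/3 + t**5/5 + t**4/4 - t**3.
Then F(4) - F(2) = (62464/105) - (2812/105) = 19884/35.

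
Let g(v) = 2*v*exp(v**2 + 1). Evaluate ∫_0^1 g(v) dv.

-exp(1) + exp(2)

Let u = v**2 + 1, so du = 2*v dv. When v = 0, u = 1; when v = 1, u = 2.
The integral becomes ∫ exp(u) du from 1 to 2, with antiderivative exp(u).
Back in v: F(v) = exp(v**2 + 1).
Then F(1) - F(0) = (exp(2)) - (exp(1)) = -exp(1) + exp(2).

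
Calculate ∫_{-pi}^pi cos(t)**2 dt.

pi

Use the identity cos^2(t) = (1 + cos(2*t))/2.
An antiderivative is F(t) = t/2 + sin(2*t)/4.
Then F(pi) - F(-pi) = (pi/2) - (-pi/2) = pi.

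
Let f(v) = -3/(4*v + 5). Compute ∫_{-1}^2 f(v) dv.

-3*log(13)/4

An antiderivative is F(v) = -3*log(4*v + 5)/4.
Then F(2) - F(-1) = (-3*log(13)/4) - (0) = -3*log(13)/4.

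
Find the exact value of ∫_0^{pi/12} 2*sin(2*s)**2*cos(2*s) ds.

1/24

Let u = sin(2*s), so du = 2*cos(2*s) ds. When s = 0, u = 0; when s = pi/12, u = 1/2.
The integral becomes ∫ u**2 du from 0 to 1/2, with antiderivative u**3/3.
Back in s: F(s) = sin(2*s)**3/3.
Then F(pi/12) - F(0) = (1/24) - (0) = 1/24.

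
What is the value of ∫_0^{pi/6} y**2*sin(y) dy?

-2 - sqrt(3)*pi**2/72 + pi/6 + sqrt(3)

Integrate by parts twice (u = y^2, dv = sin(y) dy).
An antiderivative is F(y) = -y**2*cos(y) + 2*y*sin(y) + 2*cos(y).
Then F(pi/6) - F(0) = (-sqrt(3)*pi**2/72 + pi/6 + sqrt(3)) - (2) = -2 - sqrt(3)*pi**2/72 + pi/6 + sqrt(3).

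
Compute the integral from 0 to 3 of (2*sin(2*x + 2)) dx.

Let u = 2*x + 2, so du = 2 dx. When x = 0, u = 2; when x = 3, u = 8.
The integral becomes ∫ sin(u) du from 2 to 8, with antiderivative -cos(u).
Back in x: F(x) = -cos(2*x + 2).
Then F(3) - F(0) = (-cos(8)) - (-cos(2)) = cos(2) - cos(8).

cos(2) - cos(8)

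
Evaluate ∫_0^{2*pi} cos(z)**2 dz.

pi

Use the identity cos^2(z) = (1 + cos(2*z))/2.
An antiderivative is F(z) = z/2 + sin(2*z)/4.
Then F(2*pi) - F(0) = (pi) - (0) = pi.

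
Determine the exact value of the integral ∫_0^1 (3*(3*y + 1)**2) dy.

21

Let u = 3*y + 1, so du = 3 dy. When y = 0, u = 1; when y = 1, u = 4.
The integral becomes ∫ u**2 du from 1 to 4, with antiderivative u**3/3.
Back in y: F(y) = (3*y + 1)**3/3.
Then F(1) - F(0) = (64/3) - (1/3) = 21.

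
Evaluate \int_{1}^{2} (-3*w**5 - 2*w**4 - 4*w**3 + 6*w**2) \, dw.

By the power rule, an antiderivative is F(w) = -w**6/2 - 2*w**5/5 - w**4 + 2*w**3.
Then F(2) - F(1) = (-224/5) - (1/10) = -449/10.

-449/10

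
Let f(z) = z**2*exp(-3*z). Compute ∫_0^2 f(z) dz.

Integrate by parts twice (u = z^2, dv = exp(-3*z) dz).
An antiderivative is F(z) = (-9*z**2 - 6*z - 2)*exp(-3*z)/27.
Then F(2) - F(0) = (-50*exp(-6)/27) - (-2/27) = 2/27 - 50*exp(-6)/27.

2/27 - 50*exp(-6)/27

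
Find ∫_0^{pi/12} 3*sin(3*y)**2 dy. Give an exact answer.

-1/4 + pi/8

Use the identity sin^2(3*y) = (1 - cos(6*y))/2.
An antiderivative is F(y) = 3*y/2 - sin(6*y)/4.
Then F(pi/12) - F(0) = (-1/4 + pi/8) - (0) = -1/4 + pi/8.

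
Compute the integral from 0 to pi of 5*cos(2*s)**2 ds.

5*pi/2

Use the identity cos^2(2*s) = (1 + cos(4*s))/2.
An antiderivative is F(s) = 5*s/2 + 5*sin(4*s)/8.
Then F(pi) - F(0) = (5*pi/2) - (0) = 5*pi/2.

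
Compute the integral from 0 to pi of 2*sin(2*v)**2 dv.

pi

Use the identity sin^2(2*v) = (1 - cos(4*v))/2.
An antiderivative is F(v) = v - sin(4*v)/4.
Then F(pi) - F(0) = (pi) - (0) = pi.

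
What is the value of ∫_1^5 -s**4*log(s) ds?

3124/25 - 625*log(5)

Integrate by parts once (u = ln s, dv = -s**4 ds).
An antiderivative is F(s) = -s**5*(5*log(s) - 1)/25.
Then F(5) - F(1) = (125 - 625*log(5)) - (1/25) = 3124/25 - 625*log(5).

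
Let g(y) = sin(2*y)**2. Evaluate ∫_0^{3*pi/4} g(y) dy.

3*pi/8

Use the identity sin^2(2*y) = (1 - cos(4*y))/2.
An antiderivative is F(y) = y/2 - sin(4*y)/8.
Then F(3*pi/4) - F(0) = (3*pi/8) - (0) = 3*pi/8.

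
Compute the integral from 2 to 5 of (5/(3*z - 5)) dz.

5*log(10)/3

An antiderivative is F(z) = 5*log(3*z - 5)/3.
Then F(5) - F(2) = (5*log(10)/3) - (0) = 5*log(10)/3.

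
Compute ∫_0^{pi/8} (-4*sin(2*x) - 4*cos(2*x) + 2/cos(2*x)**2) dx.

An antiderivative is F(x) = -2*sin(2*x) + 2*cos(2*x) + tan(2*x).
Then F(pi/8) - F(0) = (1) - (2) = -1.

-1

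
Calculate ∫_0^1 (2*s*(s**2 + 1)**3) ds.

15/4

Let u = s**2 + 1, so du = 2*s ds. When s = 0, u = 1; when s = 1, u = 2.
The integral becomes ∫ u**3 du from 1 to 2, with antiderivative u**4/4.
Back in s: F(s) = (s**2 + 1)**4/4.
Then F(1) - F(0) = (4) - (1/4) = 15/4.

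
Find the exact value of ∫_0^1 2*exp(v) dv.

An antiderivative is F(v) = 2*exp(v).
Then F(1) - F(0) = (2*E) - (2) = -2 + 2*E.

-2 + 2*E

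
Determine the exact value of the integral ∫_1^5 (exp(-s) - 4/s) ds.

-4*log(5) - exp(-5) + exp(-1)

An antiderivative is F(s) = -4*log(s) - exp(-s).
Then F(5) - F(1) = (-4*log(5) - exp(-5)) - (-exp(-1)) = -4*log(5) - exp(-5) + exp(-1).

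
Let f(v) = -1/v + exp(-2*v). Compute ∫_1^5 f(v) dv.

An antiderivative is F(v) = -log(v) - exp(-2*v)/2.
Then F(5) - F(1) = (-log(5) - exp(-10)/2) - (-exp(-2)/2) = -log(5) - exp(-10)/2 + exp(-2)/2.

-log(5) - exp(-10)/2 + exp(-2)/2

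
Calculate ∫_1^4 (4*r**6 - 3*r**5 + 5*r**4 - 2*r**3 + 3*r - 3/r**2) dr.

By the power rule, an antiderivative is F(r) = 4*r**7/7 - r**6/2 + r**5 - r**4/2 + 3*r**2/2 + 3/r.
Then F(4) - F(1) = (230581/28) - (71/14) = 230439/28.

230439/28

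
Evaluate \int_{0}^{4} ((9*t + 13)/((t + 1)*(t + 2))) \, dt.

5*log(3) + 4*log(5)

Factor the denominator: t**2 + 3*t + 2 = (t + 2)(t + 1).
Partial fractions: (9*t + 13)/((t + 1)*(t + 2)) = 5/(t + 2) + 4/(t + 1).
An antiderivative is F(t) = 4*log(t + 1) + 5*log(t + 2).
Then F(4) - F(0) = (5*log(2) + 5*log(3) + 4*log(5)) - (log(32)) = 5*log(3) + 4*log(5).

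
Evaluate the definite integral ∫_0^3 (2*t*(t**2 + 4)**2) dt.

Let u = t**2 + 4, so du = 2*t dt. When t = 0, u = 4; when t = 3, u = 13.
The integral becomes ∫ u**2 du from 4 to 13, with antiderivative u**3/3.
Back in t: F(t) = (t**2 + 4)**3/3.
Then F(3) - F(0) = (2197/3) - (64/3) = 711.

711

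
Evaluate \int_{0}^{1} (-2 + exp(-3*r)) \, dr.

-5/3 - exp(-3)/3

An antiderivative is F(r) = -2*r - exp(-3*r)/3.
Then F(1) - F(0) = (-2 - exp(-3)/3) - (-1/3) = -5/3 - exp(-3)/3.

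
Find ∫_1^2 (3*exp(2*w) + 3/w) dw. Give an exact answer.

-3*exp(2)/2 + log(8) + 3*exp(4)/2

An antiderivative is F(w) = 3*exp(2*w)/2 + 3*log(w).
Then F(2) - F(1) = (log(8) + 3*exp(4)/2) - (3*exp(2)/2) = -3*exp(2)/2 + log(8) + 3*exp(4)/2.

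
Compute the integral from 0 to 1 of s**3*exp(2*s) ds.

Integrate by parts 3 times (u = s^3, dv = exp(2*s) ds).
An antiderivative is F(s) = (4*s**3 - 6*s**2 + 6*s - 3)*exp(2*s)/8.
Then F(1) - F(0) = (exp(2)/8) - (-3/8) = 3/8 + exp(2)/8.

3/8 + exp(2)/8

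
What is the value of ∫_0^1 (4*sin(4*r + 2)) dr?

Let u = 4*r + 2, so du = 4 dr. When r = 0, u = 2; when r = 1, u = 6.
The integral becomes ∫ sin(u) du from 2 to 6, with antiderivative -cos(u).
Back in r: F(r) = -cos(4*r + 2).
Then F(1) - F(0) = (-cos(6)) - (-cos(2)) = -cos(6) + cos(2).

-cos(6) + cos(2)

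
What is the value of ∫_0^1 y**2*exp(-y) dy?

2 - 5*exp(-1)

Integrate by parts twice (u = y^2, dv = exp(-y) dy).
An antiderivative is F(y) = (-y**2 - 2*y - 2)*exp(-y).
Then F(1) - F(0) = (-5*exp(-1)) - (-2) = 2 - 5*exp(-1).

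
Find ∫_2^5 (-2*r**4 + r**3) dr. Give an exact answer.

-21699/20

By the power rule, an antiderivative is F(r) = -2*r**5/5 + r**4/4.
Then F(5) - F(2) = (-4375/4) - (-44/5) = -21699/20.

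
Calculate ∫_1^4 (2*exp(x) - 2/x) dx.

-2*exp(1) - 2*log(4) + 2*exp(4)

An antiderivative is F(x) = 2*exp(x) - 2*log(x).
Then F(4) - F(1) = (-2*log(4) + 2*exp(4)) - (2*exp(1)) = -2*exp(1) - 2*log(4) + 2*exp(4).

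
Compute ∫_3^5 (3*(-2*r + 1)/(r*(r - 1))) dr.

-3*log(5) - 3*log(2) + 3*log(3)

Factor the denominator: r**2 - r = r(r - 1).
Partial fractions: 3*(-2*r + 1)/(r*(r - 1)) = -3/r - 3/(r - 1).
An antiderivative is F(r) = -3*log(r) - 3*log(r - 1).
Then F(5) - F(3) = (-3*log(5) - 6*log(2)) - (-3*log(3) - 3*log(2)) = -3*log(5) - 3*log(2) + 3*log(3).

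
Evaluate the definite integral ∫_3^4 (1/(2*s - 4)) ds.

An antiderivative is F(s) = log(2*s - 4)/2.
Then F(4) - F(3) = (log(2)) - (log(2)/2) = log(2)/2.

log(2)/2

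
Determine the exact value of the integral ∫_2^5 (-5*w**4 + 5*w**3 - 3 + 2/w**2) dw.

-46803/20

By the power rule, an antiderivative is F(w) = -w**5 + 5*w**4/4 - 3*w - 2/w.
Then F(5) - F(2) = (-47183/20) - (-19) = -46803/20.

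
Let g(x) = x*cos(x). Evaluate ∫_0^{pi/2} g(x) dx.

Integrate by parts once (u = x, dv = cos(x) dx).
An antiderivative is F(x) = x*sin(x) + cos(x).
Then F(pi/2) - F(0) = (pi/2) - (1) = -1 + pi/2.

-1 + pi/2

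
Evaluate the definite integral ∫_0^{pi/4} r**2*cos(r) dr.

sqrt(2)*(-32 + pi**2 + 8*pi)/32

Integrate by parts twice (u = r^2, dv = cos(r) dr).
An antiderivative is F(r) = r**2*sin(r) + 2*r*cos(r) - 2*sin(r).
Then F(pi/4) - F(0) = (sqrt(2)*(-32 + pi**2 + 8*pi)/32) - (0) = sqrt(2)*(-32 + pi**2 + 8*pi)/32.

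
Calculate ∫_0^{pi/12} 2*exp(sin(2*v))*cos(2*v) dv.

Let u = sin(2*v), so du = 2*cos(2*v) dv. When v = 0, u = 0; when v = pi/12, u = 1/2.
The integral becomes ∫ exp(u) du from 0 to 1/2, with antiderivative exp(u).
Back in v: F(v) = exp(sin(2*v)).
Then F(pi/12) - F(0) = (exp(1/2)) - (1) = -1 + exp(1/2).

-1 + exp(1/2)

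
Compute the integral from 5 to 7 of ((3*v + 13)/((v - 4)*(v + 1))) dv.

Factor the denominator: v**2 - 3*v - 4 = (v + 1)(v - 4).
Partial fractions: (3*v + 13)/((v - 4)*(v + 1)) = -2/(v + 1) + 5/(v - 4).
An antiderivative is F(v) = 5*log(v - 4) - 2*log(v + 1).
Then F(7) - F(5) = (-6*log(2) + 5*log(3)) - (-log(36)) = -4*log(2) + 7*log(3).

-4*log(2) + 7*log(3)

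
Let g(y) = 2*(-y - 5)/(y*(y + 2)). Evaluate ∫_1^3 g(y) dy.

-8*log(3) + 3*log(5)

Factor the denominator: y**2 + 2*y = (y + 2)y.
Partial fractions: 2*(-y - 5)/(y*(y + 2)) = 3/(y + 2) - 5/y.
An antiderivative is F(y) = -5*log(y) + 3*log(y + 2).
Then F(3) - F(1) = (-5*log(3) + 3*log(5)) - (log(27)) = -8*log(3) + 3*log(5).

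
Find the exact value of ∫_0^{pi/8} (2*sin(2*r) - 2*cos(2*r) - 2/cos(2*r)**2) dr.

-sqrt(2)

An antiderivative is F(r) = -sin(2*r) - cos(2*r) - tan(2*r).
Then F(pi/8) - F(0) = (-sqrt(2) - 1) - (-1) = -sqrt(2).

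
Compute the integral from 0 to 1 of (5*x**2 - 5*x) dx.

By the power rule, an antiderivative is F(x) = 5*x**3/3 - 5*x**2/2.
Then F(1) - F(0) = (-5/6) - (0) = -5/6.

-5/6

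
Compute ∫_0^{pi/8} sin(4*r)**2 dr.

pi/16

Use the identity sin^2(4*r) = (1 - cos(8*r))/2.
An antiderivative is F(r) = r/2 - sin(8*r)/16.
Then F(pi/8) - F(0) = (pi/16) - (0) = pi/16.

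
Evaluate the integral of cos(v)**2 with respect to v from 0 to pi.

pi/2

Use the identity cos^2(v) = (1 + cos(2*v))/2.
An antiderivative is F(v) = v/2 + sin(2*v)/4.
Then F(pi) - F(0) = (pi/2) - (0) = pi/2.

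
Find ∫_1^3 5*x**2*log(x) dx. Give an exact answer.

-130/9 + 45*log(3)

Integrate by parts once (u = ln x, dv = 5*x**2 dx).
An antiderivative is F(x) = 5*x**3*(3*log(x) - 1)/9.
Then F(3) - F(1) = (-15 + 45*log(3)) - (-5/9) = -130/9 + 45*log(3).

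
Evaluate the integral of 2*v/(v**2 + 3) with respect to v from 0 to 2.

Let u = v**2 + 3, so du = 2*v dv. When v = 0, u = 3; when v = 2, u = 7.
The integral becomes ∫ 1/u du from 3 to 7, with antiderivative log(u).
Back in v: F(v) = log(v**2 + 3).
Then F(2) - F(0) = (log(7)) - (log(3)) = log(7/3).

log(7/3)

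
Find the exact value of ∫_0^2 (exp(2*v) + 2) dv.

7/2 + exp(4)/2

An antiderivative is F(v) = exp(2*v)/2 + 2*v.
Then F(2) - F(0) = (4 + exp(4)/2) - (1/2) = 7/2 + exp(4)/2.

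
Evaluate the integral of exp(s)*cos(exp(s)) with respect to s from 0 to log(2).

-sin(1) + sin(2)

Let u = exp(s), so du = exp(s) ds. When s = 0, u = 1; when s = log(2), u = 2.
The integral becomes ∫ cos(u) du from 1 to 2, with antiderivative sin(u).
Back in s: F(s) = sin(exp(s)).
Then F(log(2)) - F(0) = (sin(2)) - (sin(1)) = -sin(1) + sin(2).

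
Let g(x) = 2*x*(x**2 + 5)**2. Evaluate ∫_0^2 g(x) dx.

604/3

Let u = x**2 + 5, so du = 2*x dx. When x = 0, u = 5; when x = 2, u = 9.
The integral becomes ∫ u**2 du from 5 to 9, with antiderivative u**3/3.
Back in x: F(x) = (x**2 + 5)**3/3.
Then F(2) - F(0) = (243) - (125/3) = 604/3.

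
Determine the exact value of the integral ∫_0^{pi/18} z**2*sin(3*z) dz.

-2/27 - sqrt(3)*pi**2/1944 + pi/162 + sqrt(3)/27

Integrate by parts twice (u = z^2, dv = sin(3*z) dz).
An antiderivative is F(z) = -z**2*cos(3*z)/3 + 2*z*sin(3*z)/9 + 2*cos(3*z)/27.
Then F(pi/18) - F(0) = (-sqrt(3)*pi**2/1944 + pi/162 + sqrt(3)/27) - (2/27) = -2/27 - sqrt(3)*pi**2/1944 + pi/162 + sqrt(3)/27.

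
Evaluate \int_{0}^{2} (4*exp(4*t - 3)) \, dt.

-(1 - exp(8))*exp(-3)

Let u = 4*t - 3, so du = 4 dt. When t = 0, u = -3; when t = 2, u = 5.
The integral becomes ∫ exp(u) du from -3 to 5, with antiderivative exp(u).
Back in t: F(t) = exp(4*t - 3).
Then F(2) - F(0) = (exp(5)) - (exp(-3)) = -(1 - exp(8))*exp(-3).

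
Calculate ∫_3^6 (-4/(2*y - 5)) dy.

An antiderivative is F(y) = -2*log(2*y - 5).
Then F(6) - F(3) = (-log(49)) - (0) = -log(49).

-log(49)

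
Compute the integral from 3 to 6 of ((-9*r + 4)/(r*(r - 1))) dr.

-5*log(5) + log(2)

Factor the denominator: r**2 - r = r(r - 1).
Partial fractions: (-9*r + 4)/(r*(r - 1)) = -4/r - 5/(r - 1).
An antiderivative is F(r) = -4*log(r) - 5*log(r - 1).
Then F(6) - F(3) = (-5*log(5) - 4*log(3) - 4*log(2)) - (-4*log(3) - 5*log(2)) = -5*log(5) + log(2).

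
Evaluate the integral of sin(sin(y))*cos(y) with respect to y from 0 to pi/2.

1 - cos(1)

Let u = sin(y), so du = cos(y) dy. When y = 0, u = 0; when y = pi/2, u = 1.
The integral becomes ∫ sin(u) du from 0 to 1, with antiderivative -cos(u).
Back in y: F(y) = -cos(sin(y)).
Then F(pi/2) - F(0) = (-cos(1)) - (-1) = 1 - cos(1).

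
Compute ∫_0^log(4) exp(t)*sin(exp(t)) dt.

Let u = exp(t), so du = exp(t) dt. When t = 0, u = 1; when t = log(4), u = 4.
The integral becomes ∫ sin(u) du from 1 to 4, with antiderivative -cos(u).
Back in t: F(t) = -cos(exp(t)).
Then F(log(4)) - F(0) = (-cos(4)) - (-cos(1)) = cos(1) - cos(4).

cos(1) - cos(4)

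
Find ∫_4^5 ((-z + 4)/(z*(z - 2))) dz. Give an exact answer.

Factor the denominator: z**2 - 2*z = z(z - 2).
Partial fractions: (-z + 4)/(z*(z - 2)) = -2/z + 1/(z - 2).
An antiderivative is F(z) = -2*log(z) + log(z - 2).
Then F(5) - F(4) = (log(3/25)) - (-log(8)) = log(24/25).

log(24/25)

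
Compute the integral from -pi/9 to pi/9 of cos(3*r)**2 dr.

Use the identity cos^2(3*r) = (1 + cos(6*r))/2.
An antiderivative is F(r) = r/2 + sin(6*r)/12.
Then F(pi/9) - F(-pi/9) = (sqrt(3)/24 + pi/18) - (-pi/18 - sqrt(3)/24) = sqrt(3)/12 + pi/9.

sqrt(3)/12 + pi/9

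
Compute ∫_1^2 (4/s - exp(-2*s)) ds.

(-exp(2) + 1 + 8*exp(4)*log(2))*exp(-4)/2

An antiderivative is F(s) = 4*log(s) + exp(-2*s)/2.
Then F(2) - F(1) = (exp(-4)/2 + 4*log(2)) - (exp(-2)/2) = (-exp(2) + 1 + 8*exp(4)*log(2))*exp(-4)/2.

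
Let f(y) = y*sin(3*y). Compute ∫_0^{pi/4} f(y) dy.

sqrt(2)*(4 + 3*pi)/72

Integrate by parts once (u = y, dv = sin(3*y) dy).
An antiderivative is F(y) = -y*cos(3*y)/3 + sin(3*y)/9.
Then F(pi/4) - F(0) = (sqrt(2)*(4 + 3*pi)/72) - (0) = sqrt(2)*(4 + 3*pi)/72.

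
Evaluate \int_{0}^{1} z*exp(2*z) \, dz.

1/4 + exp(2)/4

Integrate by parts once (u = z, dv = exp(2*z) dz).
An antiderivative is F(z) = (2*z - 1)*exp(2*z)/4.
Then F(1) - F(0) = (exp(2)/4) - (-1/4) = 1/4 + exp(2)/4.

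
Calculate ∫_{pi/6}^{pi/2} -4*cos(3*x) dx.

An antiderivative is F(x) = -4*sin(3*x)/3.
Then F(pi/2) - F(pi/6) = (4/3) - (-4/3) = 8/3.

8/3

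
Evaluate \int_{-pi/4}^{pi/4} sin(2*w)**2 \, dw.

pi/4

Use the identity sin^2(2*w) = (1 - cos(4*w))/2.
An antiderivative is F(w) = w/2 - sin(4*w)/8.
Then F(pi/4) - F(-pi/4) = (pi/8) - (-pi/8) = pi/4.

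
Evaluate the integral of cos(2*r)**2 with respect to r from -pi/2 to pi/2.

Use the identity cos^2(2*r) = (1 + cos(4*r))/2.
An antiderivative is F(r) = r/2 + sin(4*r)/8.
Then F(pi/2) - F(-pi/2) = (pi/4) - (-pi/4) = pi/2.

pi/2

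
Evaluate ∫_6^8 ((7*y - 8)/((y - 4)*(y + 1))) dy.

-3*log(7) + 4*log(2) + 6*log(3)

Factor the denominator: y**2 - 3*y - 4 = (y + 1)(y - 4).
Partial fractions: (7*y - 8)/((y - 4)*(y + 1)) = 3/(y + 1) + 4/(y - 4).
An antiderivative is F(y) = 4*log(y - 4) + 3*log(y + 1).
Then F(8) - F(6) = (8*log(2) + 6*log(3)) - (4*log(2) + 3*log(7)) = -3*log(7) + 4*log(2) + 6*log(3).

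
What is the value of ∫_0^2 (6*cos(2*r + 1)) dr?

Let u = 2*r + 1, so du = 2 dr. When r = 0, u = 1; when r = 2, u = 5.
The integral becomes 3·∫ cos(u) du from 1 to 5, with antiderivative 3*sin(u).
Back in r: F(r) = 3*sin(2*r + 1).
Then F(2) - F(0) = (3*sin(5)) - (3*sin(1)) = 3*sin(5) - 3*sin(1).

3*sin(5) - 3*sin(1)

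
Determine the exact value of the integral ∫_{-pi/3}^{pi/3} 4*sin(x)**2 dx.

-sqrt(3) + 4*pi/3

Use the identity sin^2(x) = (1 - cos(2*x))/2.
An antiderivative is F(x) = 2*x - sin(2*x).
Then F(pi/3) - F(-pi/3) = (-sqrt(3)/2 + 2*pi/3) - (-2*pi/3 + sqrt(3)/2) = -sqrt(3) + 4*pi/3.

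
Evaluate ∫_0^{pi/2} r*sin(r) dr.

Integrate by parts once (u = r, dv = sin(r) dr).
An antiderivative is F(r) = -r*cos(r) + sin(r).
Then F(pi/2) - F(0) = (1) - (0) = 1.

1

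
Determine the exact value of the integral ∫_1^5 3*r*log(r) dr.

Integrate by parts once (u = ln r, dv = 3*r dr).
An antiderivative is F(r) = 3*r**2*(2*log(r) - 1)/4.
Then F(5) - F(1) = (-75/4 + 75*log(5)/2) - (-3/4) = -18 + 75*log(5)/2.

-18 + 75*log(5)/2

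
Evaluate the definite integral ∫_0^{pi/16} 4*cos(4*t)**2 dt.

1/4 + pi/8

Use the identity cos^2(4*t) = (1 + cos(8*t))/2.
An antiderivative is F(t) = 2*t + sin(8*t)/4.
Then F(pi/16) - F(0) = (1/4 + pi/8) - (0) = 1/4 + pi/8.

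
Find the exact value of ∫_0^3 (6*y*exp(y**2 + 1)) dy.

-3*exp(1)*(1 - exp(9))

Let u = y**2 + 1, so du = 2*y dy. When y = 0, u = 1; when y = 3, u = 10.
The integral becomes 3·∫ exp(u) du from 1 to 10, with antiderivative 3*exp(u).
Back in y: F(y) = 3*exp(y**2 + 1).
Then F(3) - F(0) = (3*exp(10)) - (3*exp(1)) = -3*exp(1)*(1 - exp(9)).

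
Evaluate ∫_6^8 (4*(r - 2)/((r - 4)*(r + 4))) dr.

-3*log(5) + 4*log(2) + 3*log(3)

Factor the denominator: r**2 - 16 = (r + 4)(r - 4).
Partial fractions: 4*(r - 2)/((r - 4)*(r + 4)) = 3/(r + 4) + 1/(r - 4).
An antiderivative is F(r) = log(r - 4) + 3*log(r + 4).
Then F(8) - F(6) = (3*log(3) + 8*log(2)) - (4*log(2) + 3*log(5)) = -3*log(5) + 4*log(2) + 3*log(3).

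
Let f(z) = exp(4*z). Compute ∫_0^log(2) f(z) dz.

15/4

Let u = exp(z), so du = exp(z) dz. When z = 0, u = 1; when z = log(2), u = 2.
The integral becomes ∫ u**3 du from 1 to 2, with antiderivative u**4/4.
Back in z: F(z) = exp(4*z)/4.
Then F(log(2)) - F(0) = (4) - (1/4) = 15/4.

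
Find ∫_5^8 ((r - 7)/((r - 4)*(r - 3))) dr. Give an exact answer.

-10*log(2) + 4*log(5)

Factor the denominator: r**2 - 7*r + 12 = (r - 3)(r - 4).
Partial fractions: (r - 7)/((r - 4)*(r - 3)) = 4/(r - 3) - 3/(r - 4).
An antiderivative is F(r) = -3*log(r - 4) + 4*log(r - 3).
Then F(8) - F(5) = (-6*log(2) + 4*log(5)) - (log(16)) = -10*log(2) + 4*log(5).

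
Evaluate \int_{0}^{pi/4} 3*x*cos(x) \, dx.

Integrate by parts once (u = x, dv = 3*cos(x) dx).
An antiderivative is F(x) = 3*x*sin(x) + 3*cos(x).
Then F(pi/4) - F(0) = (3*sqrt(2)*(pi + 4)/8) - (3) = -3 + 3*sqrt(2)*pi/8 + 3*sqrt(2)/2.

-3 + 3*sqrt(2)*pi/8 + 3*sqrt(2)/2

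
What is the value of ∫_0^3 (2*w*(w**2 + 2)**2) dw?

Let u = w**2 + 2, so du = 2*w dw. When w = 0, u = 2; when w = 3, u = 11.
The integral becomes ∫ u**2 du from 2 to 11, with antiderivative u**3/3.
Back in w: F(w) = (w**2 + 2)**3/3.
Then F(3) - F(0) = (1331/3) - (8/3) = 441.

441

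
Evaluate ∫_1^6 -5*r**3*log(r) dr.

-1620*log(3) - 1620*log(2) + 6475/16

Integrate by parts once (u = ln r, dv = -5*r**3 dr).
An antiderivative is F(r) = -5*r**4*(4*log(r) - 1)/16.
Then F(6) - F(1) = (-1620*log(3) - 1620*log(2) + 405) - (5/16) = -1620*log(3) - 1620*log(2) + 6475/16.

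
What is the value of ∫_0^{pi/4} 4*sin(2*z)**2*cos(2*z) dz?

2/3

Let u = sin(2*z), so du = 2*cos(2*z) dz. When z = 0, u = 0; when z = pi/4, u = 1.
The integral becomes 2·∫ u**2 du from 0 to 1, with antiderivative 2*u**3/3.
Back in z: F(z) = 2*sin(2*z)**3/3.
Then F(pi/4) - F(0) = (2/3) - (0) = 2/3.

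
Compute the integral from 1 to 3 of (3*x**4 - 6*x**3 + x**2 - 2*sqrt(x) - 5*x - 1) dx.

66/5 - 4*sqrt(3)

By the power rule, an antiderivative is F(x) = 3*x**5/5 - 3*x**4/2 - 4*x**(3/2)/3 + x**3/3 - 5*x**2/2 - x.
Then F(3) - F(1) = (39/5 - 4*sqrt(3)) - (-27/5) = 66/5 - 4*sqrt(3).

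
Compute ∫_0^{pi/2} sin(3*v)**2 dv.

pi/4

Use the identity sin^2(3*v) = (1 - cos(6*v))/2.
An antiderivative is F(v) = v/2 - sin(6*v)/12.
Then F(pi/2) - F(0) = (pi/4) - (0) = pi/4.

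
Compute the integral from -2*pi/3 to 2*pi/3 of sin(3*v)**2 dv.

2*pi/3

Use the identity sin^2(3*v) = (1 - cos(6*v))/2.
An antiderivative is F(v) = v/2 - sin(6*v)/12.
Then F(2*pi/3) - F(-2*pi/3) = (pi/3) - (-pi/3) = 2*pi/3.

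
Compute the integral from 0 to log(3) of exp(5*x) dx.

242/5

Let u = exp(x), so du = exp(x) dx. When x = 0, u = 1; when x = log(3), u = 3.
The integral becomes ∫ u**4 du from 1 to 3, with antiderivative u**5/5.
Back in x: F(x) = exp(5*x)/5.
Then F(log(3)) - F(0) = (243/5) - (1/5) = 242/5.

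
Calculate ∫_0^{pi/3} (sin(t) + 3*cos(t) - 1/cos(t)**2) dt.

An antiderivative is F(t) = 3*sin(t) - cos(t) - tan(t).
Then F(pi/3) - F(0) = (-1/2 + sqrt(3)/2) - (-1) = 1/2 + sqrt(3)/2.

1/2 + sqrt(3)/2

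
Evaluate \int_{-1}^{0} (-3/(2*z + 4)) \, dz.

An antiderivative is F(z) = -3*log(2*z + 4)/2.
Then F(0) - F(-1) = (-log(8)) - (-3*log(2)/2) = -3*log(2)/2.

-3*log(2)/2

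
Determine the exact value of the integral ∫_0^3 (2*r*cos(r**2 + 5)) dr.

-sin(5) + sin(14)

Let u = r**2 + 5, so du = 2*r dr. When r = 0, u = 5; when r = 3, u = 14.
The integral becomes ∫ cos(u) du from 5 to 14, with antiderivative sin(u).
Back in r: F(r) = sin(r**2 + 5).
Then F(3) - F(0) = (sin(14)) - (sin(5)) = -sin(5) + sin(14).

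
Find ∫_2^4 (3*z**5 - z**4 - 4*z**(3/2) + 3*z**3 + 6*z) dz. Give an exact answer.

32*sqrt(2)/5 + 9912/5

By the power rule, an antiderivative is F(z) = z**6/2 - 8*z**(5/2)/5 - z**5/5 + 3*z**4/4 + 3*z**2.
Then F(4) - F(2) = (2032) - (248/5 - 32*sqrt(2)/5) = 32*sqrt(2)/5 + 9912/5.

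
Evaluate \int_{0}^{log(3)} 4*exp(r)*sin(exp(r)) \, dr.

Let u = exp(r), so du = exp(r) dr. When r = 0, u = 1; when r = log(3), u = 3.
The integral becomes 4·∫ sin(u) du from 1 to 3, with antiderivative -4*cos(u).
Back in r: F(r) = -4*cos(exp(r)).
Then F(log(3)) - F(0) = (-4*cos(3)) - (-4*cos(1)) = 4*cos(1) - 4*cos(3).

4*cos(1) - 4*cos(3)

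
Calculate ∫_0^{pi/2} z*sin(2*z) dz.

pi/4

Integrate by parts once (u = z, dv = sin(2*z) dz).
An antiderivative is F(z) = -z*cos(2*z)/2 + sin(2*z)/4.
Then F(pi/2) - F(0) = (pi/4) - (0) = pi/4.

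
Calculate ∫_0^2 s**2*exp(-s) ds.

2 - 10*exp(-2)

Integrate by parts twice (u = s^2, dv = exp(-s) ds).
An antiderivative is F(s) = (-s**2 - 2*s - 2)*exp(-s).
Then F(2) - F(0) = (-10*exp(-2)) - (-2) = 2 - 10*exp(-2).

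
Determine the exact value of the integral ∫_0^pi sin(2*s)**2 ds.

pi/2

Use the identity sin^2(2*s) = (1 - cos(4*s))/2.
An antiderivative is F(s) = s/2 - sin(4*s)/8.
Then F(pi) - F(0) = (pi/2) - (0) = pi/2.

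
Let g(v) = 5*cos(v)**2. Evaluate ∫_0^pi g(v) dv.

5*pi/2

Use the identity cos^2(v) = (1 + cos(2*v))/2.
An antiderivative is F(v) = 5*v/2 + 5*sin(2*v)/4.
Then F(pi) - F(0) = (5*pi/2) - (0) = 5*pi/2.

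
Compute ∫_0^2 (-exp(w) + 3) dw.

An antiderivative is F(w) = 3*w - exp(w).
Then F(2) - F(0) = (6 - exp(2)) - (-1) = 7 - exp(2).

7 - exp(2)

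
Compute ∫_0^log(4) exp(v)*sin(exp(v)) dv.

cos(1) - cos(4)

Let u = exp(v), so du = exp(v) dv. When v = 0, u = 1; when v = log(4), u = 4.
The integral becomes ∫ sin(u) du from 1 to 4, with antiderivative -cos(u).
Back in v: F(v) = -cos(exp(v)).
Then F(log(4)) - F(0) = (-cos(4)) - (-cos(1)) = cos(1) - cos(4).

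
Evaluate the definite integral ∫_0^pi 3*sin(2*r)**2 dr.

Use the identity sin^2(2*r) = (1 - cos(4*r))/2.
An antiderivative is F(r) = 3*r/2 - 3*sin(4*r)/8.
Then F(pi) - F(0) = (3*pi/2) - (0) = 3*pi/2.

3*pi/2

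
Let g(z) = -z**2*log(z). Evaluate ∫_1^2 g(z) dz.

7/9 - 8*log(2)/3

Integrate by parts once (u = ln z, dv = -z**2 dz).
An antiderivative is F(z) = -z**3*(3*log(z) - 1)/9.
Then F(2) - F(1) = (8/9 - 8*log(2)/3) - (1/9) = 7/9 - 8*log(2)/3.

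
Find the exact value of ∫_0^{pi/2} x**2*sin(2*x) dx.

Integrate by parts twice (u = x^2, dv = sin(2*x) dx).
An antiderivative is F(x) = -x**2*cos(2*x)/2 + x*sin(2*x)/2 + cos(2*x)/4.
Then F(pi/2) - F(0) = (-1/4 + pi**2/8) - (1/4) = -1/2 + pi**2/8.

-1/2 + pi**2/8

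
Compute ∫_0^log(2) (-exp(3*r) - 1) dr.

An antiderivative is F(r) = -exp(3*r)/3 - r.
Then F(log(2)) - F(0) = (-8/3 - log(2)) - (-1/3) = -7/3 - log(2).

-7/3 - log(2)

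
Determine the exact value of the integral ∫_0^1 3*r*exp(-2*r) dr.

Integrate by parts once (u = r, dv = 3*exp(-2*r) dr).
An antiderivative is F(r) = (-6*r - 3)*exp(-2*r)/4.
Then F(1) - F(0) = (-9*exp(-2)/4) - (-3/4) = 3/4 - 9*exp(-2)/4.

3/4 - 9*exp(-2)/4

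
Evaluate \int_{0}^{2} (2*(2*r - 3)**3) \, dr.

-20

Let u = 2*r - 3, so du = 2 dr. When r = 0, u = -3; when r = 2, u = 1.
The integral becomes ∫ u**3 du from -3 to 1, with antiderivative u**4/4.
Back in r: F(r) = (2*r - 3)**4/4.
Then F(2) - F(0) = (1/4) - (81/4) = -20.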